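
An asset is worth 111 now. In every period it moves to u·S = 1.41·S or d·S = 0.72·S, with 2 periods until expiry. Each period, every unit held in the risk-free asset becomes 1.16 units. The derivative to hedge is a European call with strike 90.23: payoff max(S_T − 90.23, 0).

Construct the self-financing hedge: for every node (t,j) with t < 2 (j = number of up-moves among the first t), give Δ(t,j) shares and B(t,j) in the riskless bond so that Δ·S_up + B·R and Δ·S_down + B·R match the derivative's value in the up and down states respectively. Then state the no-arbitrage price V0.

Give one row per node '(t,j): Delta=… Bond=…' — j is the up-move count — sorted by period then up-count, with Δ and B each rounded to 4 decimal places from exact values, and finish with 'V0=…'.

Since d<R<u, set p* = (R−d)/(u−d) = 0.6377; price each node as the discounted p*-expectation of its children.
Terminal payoffs: V(2,0)=0.0000, V(2,1)=22.4572, V(2,2)=130.4491
Node (1,0) S=79.9200: V=(p*·22.4572+(1−p*)·0.0000)/1.16=12.3453; Δ=(22.4572−0.0000)/(112.6872−57.5424)=0.4072; B=V−Δ·S=-20.2014
Node (1,1) S=156.5100: V=(p*·130.4491+(1−p*)·22.4572)/1.16=78.7255; Δ=(130.4491−22.4572)/(220.6791−112.6872)=1.0000; B=V−Δ·S=-77.7845
Node (0,0) S=111.0000: V=(p*·78.7255+(1−p*)·12.3453)/1.16=47.1334; Δ=(78.7255−12.3453)/(156.5100−79.9200)=0.8667; B=V−Δ·S=-49.0699
Check: Δ(0,0)·S0 + B(0,0) = 47.1334 = V0.

(0,0): Delta=0.8667 Bond=-49.0699
(1,0): Delta=0.4072 Bond=-20.2014
(1,1): Delta=1.0000 Bond=-77.7845
V0=47.1334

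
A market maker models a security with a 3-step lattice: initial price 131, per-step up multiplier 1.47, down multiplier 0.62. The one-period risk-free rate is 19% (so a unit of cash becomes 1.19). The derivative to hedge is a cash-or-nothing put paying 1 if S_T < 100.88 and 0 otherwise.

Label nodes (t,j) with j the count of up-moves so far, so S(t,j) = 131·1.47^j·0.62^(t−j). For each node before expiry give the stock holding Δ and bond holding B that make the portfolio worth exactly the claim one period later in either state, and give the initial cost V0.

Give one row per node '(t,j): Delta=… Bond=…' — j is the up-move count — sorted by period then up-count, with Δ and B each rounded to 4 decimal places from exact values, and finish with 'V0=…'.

Since d<R<u, set p* = (R−d)/(u−d) = 0.6706; price each node as the discounted p*-expectation of its children.
Terminal payoffs: V(3,0)=1.0000, V(3,1)=1.0000, V(3,2)=0.0000, V(3,3)=0.0000
(2,0): S=50.3564. Δ = (V_up−V_dn)/(S_up−S_dn) = (1.0000−1.0000)/(74.0239−31.2210) = 0.0000. V = [p*·1.0000 + (1−p*)·1.0000]/1.19 = 0.8403. B = V − Δ·S = 0.8403.
(2,1): S=119.3934. Δ = (V_up−V_dn)/(S_up−S_dn) = (0.0000−1.0000)/(175.5083−74.0239) = -0.0099. V = [p*·0.0000 + (1−p*)·1.0000]/1.19 = 0.2768. B = V − Δ·S = 1.4533.
(2,2): S=283.0779. Δ = (V_up−V_dn)/(S_up−S_dn) = (0.0000−0.0000)/(416.1245−175.5083) = 0.0000. V = [p*·0.0000 + (1−p*)·0.0000]/1.19 = 0.0000. B = V − Δ·S = 0.0000.
(1,0): S=81.2200. Δ = (V_up−V_dn)/(S_up−S_dn) = (0.2768−0.8403)/(119.3934−50.3564) = -0.0082. V = [p*·0.2768 + (1−p*)·0.8403]/1.19 = 0.3886. B = V − Δ·S = 1.0516.
(1,1): S=192.5700. Δ = (V_up−V_dn)/(S_up−S_dn) = (0.0000−0.2768)/(283.0779−119.3934) = -0.0017. V = [p*·0.0000 + (1−p*)·0.2768]/1.19 = 0.0766. B = V − Δ·S = 0.4023.
(0,0): S=131.0000. Δ = (V_up−V_dn)/(S_up−S_dn) = (0.0766−0.3886)/(192.5700−81.2200) = -0.0028. V = [p*·0.0766 + (1−p*)·0.3886]/1.19 = 0.1508. B = V − Δ·S = 0.5178.
Self-financing check: at every node Δ·S+B equals the discounted successor values.

(0,0): Delta=-0.0028 Bond=0.5178
(1,0): Delta=-0.0082 Bond=1.0516
(1,1): Delta=-0.0017 Bond=0.4023
(2,0): Delta=0.0000 Bond=0.8403
(2,1): Delta=-0.0099 Bond=1.4533
(2,2): Delta=0.0000 Bond=0.0000
V0=0.1508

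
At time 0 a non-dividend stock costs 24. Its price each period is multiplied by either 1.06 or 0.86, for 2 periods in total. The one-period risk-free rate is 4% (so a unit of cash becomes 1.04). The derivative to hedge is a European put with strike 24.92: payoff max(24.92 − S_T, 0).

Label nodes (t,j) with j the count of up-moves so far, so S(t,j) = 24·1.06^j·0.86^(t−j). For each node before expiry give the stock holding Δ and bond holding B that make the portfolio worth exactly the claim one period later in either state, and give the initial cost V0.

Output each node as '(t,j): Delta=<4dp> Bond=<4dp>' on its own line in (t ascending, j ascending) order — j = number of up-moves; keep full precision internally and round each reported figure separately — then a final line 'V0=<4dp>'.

(0,0): Delta=-0.6311 Bond=15.7179
(1,0): Delta=-1.0000 Bond=23.9615
(1,1): Delta=-0.5978 Bond=15.5005
V0=0.5725

No-arbitrage ⇒ martingale measure with p* = (R−d)/(u−d) = 0.9000.
Payoff layer (t=2): V(2,0)=7.1696, V(2,1)=3.0416, V(2,2)=0.0000
Node (1,0) S=20.6400: V=(p*·3.0416+(1−p*)·7.1696)/1.04=3.3215; Δ=(3.0416−7.1696)/(21.8784−17.7504)=-1.0000; B=V−Δ·S=23.9615
Node (1,1) S=25.4400: V=(p*·0.0000+(1−p*)·3.0416)/1.04=0.2925; Δ=(0.0000−3.0416)/(26.9664−21.8784)=-0.5978; B=V−Δ·S=15.5005
Node (0,0) S=24.0000: V=(p*·0.2925+(1−p*)·3.3215)/1.04=0.5725; Δ=(0.2925−3.3215)/(25.4400−20.6400)=-0.6311; B=V−Δ·S=15.7179
Check: Δ(0,0)·S0 + B(0,0) = 0.5725 = V0.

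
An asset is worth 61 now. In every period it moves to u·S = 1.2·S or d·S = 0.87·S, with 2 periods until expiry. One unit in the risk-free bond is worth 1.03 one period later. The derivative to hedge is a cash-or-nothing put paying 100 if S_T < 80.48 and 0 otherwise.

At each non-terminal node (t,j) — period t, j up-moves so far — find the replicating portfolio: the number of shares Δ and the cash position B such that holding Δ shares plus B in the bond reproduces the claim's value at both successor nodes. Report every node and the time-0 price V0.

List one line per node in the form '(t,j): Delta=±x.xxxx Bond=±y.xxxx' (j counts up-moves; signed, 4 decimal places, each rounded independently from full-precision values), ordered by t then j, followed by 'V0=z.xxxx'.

Since d<R<u, set p* = (R−d)/(u−d) = 0.4848; price each node as the discounted p*-expectation of its children.
Payoff layer (t=2): V(2,0)=100.0000, V(2,1)=100.0000, V(2,2)=0.0000
  t=1,j=0: stock 53.0700 → up 63.6840 (V=100.0000), down 46.1709 (V=100.0000). Price 97.0874; hedge Δ=0.0000, bond B=97.0874.
  t=1,j=1: stock 73.2000 → up 87.8400 (V=0.0000), down 63.6840 (V=100.0000). Price 50.0147; hedge Δ=-4.1398, bond B=353.0450.
  t=0,j=0: stock 61.0000 → up 73.2000 (V=50.0147), down 53.0700 (V=97.0874). Price 72.1012; hedge Δ=-2.3384, bond B=214.7457.
Root portfolio cost Δ·61+B reproduces V0=72.1012.

(0,0): Delta=-2.3384 Bond=214.7457
(1,0): Delta=0.0000 Bond=97.0874
(1,1): Delta=-4.1398 Bond=353.0450
V0=72.1012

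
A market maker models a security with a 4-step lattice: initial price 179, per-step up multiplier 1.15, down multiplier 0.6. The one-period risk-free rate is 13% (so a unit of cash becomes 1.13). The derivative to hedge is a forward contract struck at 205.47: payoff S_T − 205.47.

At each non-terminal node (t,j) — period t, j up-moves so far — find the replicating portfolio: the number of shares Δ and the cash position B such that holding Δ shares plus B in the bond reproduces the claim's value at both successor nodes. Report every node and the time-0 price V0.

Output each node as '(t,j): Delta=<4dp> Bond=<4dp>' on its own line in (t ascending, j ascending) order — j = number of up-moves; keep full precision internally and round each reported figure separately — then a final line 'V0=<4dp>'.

(0,0): Delta=1.0000 Bond=-126.0186
(1,0): Delta=1.0000 Bond=-142.4010
(1,1): Delta=1.0000 Bond=-142.4010
(2,0): Delta=1.0000 Bond=-160.9131
(2,1): Delta=1.0000 Bond=-160.9131
(2,2): Delta=1.0000 Bond=-160.9131
(3,0): Delta=1.0000 Bond=-181.8319
(3,1): Delta=1.0000 Bond=-181.8319
(3,2): Delta=1.0000 Bond=-181.8319
(3,3): Delta=1.0000 Bond=-181.8319
V0=52.9814

No-arbitrage ⇒ martingale measure with p* = (R−d)/(u−d) = 0.9636.
Terminal payoffs: V(4,0)=-182.2716, V(4,1)=-161.0064, V(4,2)=-120.2481, V(4,3)=-42.1280, V(4,4)=107.6021
(3,0): S=38.6640. Δ = (V_up−V_dn)/(S_up−S_dn) = (-161.0064−-182.2716)/(44.4636−23.1984) = 1.0000. V = [p*·-161.0064 + (1−p*)·-182.2716]/1.13 = -143.1679. B = V − Δ·S = -181.8319.
(3,1): S=74.1060. Δ = (V_up−V_dn)/(S_up−S_dn) = (-120.2481−-161.0064)/(85.2219−44.4636) = 1.0000. V = [p*·-120.2481 + (1−p*)·-161.0064]/1.13 = -107.7259. B = V − Δ·S = -181.8319.
(3,2): S=142.0365. Δ = (V_up−V_dn)/(S_up−S_dn) = (-42.1280−-120.2481)/(163.3420−85.2219) = 1.0000. V = [p*·-42.1280 + (1−p*)·-120.2481]/1.13 = -39.7954. B = V − Δ·S = -181.8319.
(3,3): S=272.2366. Δ = (V_up−V_dn)/(S_up−S_dn) = (107.6021−-42.1280)/(313.0721−163.3420) = 1.0000. V = [p*·107.6021 + (1−p*)·-42.1280]/1.13 = 90.4048. B = V − Δ·S = -181.8319.
(2,0): S=64.4400. Δ = (V_up−V_dn)/(S_up−S_dn) = (-107.7259−-143.1679)/(74.1060−38.6640) = 1.0000. V = [p*·-107.7259 + (1−p*)·-143.1679]/1.13 = -96.4731. B = V − Δ·S = -160.9131.
(2,1): S=123.5100. Δ = (V_up−V_dn)/(S_up−S_dn) = (-39.7954−-107.7259)/(142.0365−74.1060) = 1.0000. V = [p*·-39.7954 + (1−p*)·-107.7259]/1.13 = -37.4031. B = V − Δ·S = -160.9131.
(2,2): S=236.7275. Δ = (V_up−V_dn)/(S_up−S_dn) = (90.4048−-39.7954)/(272.2366−142.0365) = 1.0000. V = [p*·90.4048 + (1−p*)·-39.7954]/1.13 = 75.8144. B = V − Δ·S = -160.9131.
(1,0): S=107.4000. Δ = (V_up−V_dn)/(S_up−S_dn) = (-37.4031−-96.4731)/(123.5100−64.4400) = 1.0000. V = [p*·-37.4031 + (1−p*)·-96.4731]/1.13 = -35.0010. B = V − Δ·S = -142.4010.
(1,1): S=205.8500. Δ = (V_up−V_dn)/(S_up−S_dn) = (75.8144−-37.4031)/(236.7275−123.5100) = 1.0000. V = [p*·75.8144 + (1−p*)·-37.4031]/1.13 = 63.4490. B = V − Δ·S = -142.4010.
(0,0): S=179.0000. Δ = (V_up−V_dn)/(S_up−S_dn) = (63.4490−-35.0010)/(205.8500−107.4000) = 1.0000. V = [p*·63.4490 + (1−p*)·-35.0010]/1.13 = 52.9814. B = V − Δ·S = -126.0186.
Check: Δ(0,0)·S0 + B(0,0) = 52.9814 = V0.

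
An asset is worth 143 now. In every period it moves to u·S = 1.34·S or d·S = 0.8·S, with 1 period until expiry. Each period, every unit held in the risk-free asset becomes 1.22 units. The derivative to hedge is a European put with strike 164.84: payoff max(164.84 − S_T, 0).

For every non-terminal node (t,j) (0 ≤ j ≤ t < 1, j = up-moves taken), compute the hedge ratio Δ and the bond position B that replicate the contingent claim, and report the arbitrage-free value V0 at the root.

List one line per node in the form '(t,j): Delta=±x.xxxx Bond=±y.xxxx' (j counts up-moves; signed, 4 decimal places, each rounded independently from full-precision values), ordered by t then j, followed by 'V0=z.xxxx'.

(0,0): Delta=-0.6532 Bond=102.5950
V0=9.1876

The replicating-portfolio and risk-neutral prices coincide; use p* = (1.22−0.8)/(1.34−0.8) = 0.7778 for the latter.
Terminal values V(1,·): V(1,0)=50.4400, V(1,1)=0.0000
(0,0): S=143.0000. Δ = (V_up−V_dn)/(S_up−S_dn) = (0.0000−50.4400)/(191.6200−114.4000) = -0.6532. V = [p*·0.0000 + (1−p*)·50.4400]/1.22 = 9.1876. B = V − Δ·S = 102.5950.
Root portfolio cost Δ·143+B reproduces V0=9.1876.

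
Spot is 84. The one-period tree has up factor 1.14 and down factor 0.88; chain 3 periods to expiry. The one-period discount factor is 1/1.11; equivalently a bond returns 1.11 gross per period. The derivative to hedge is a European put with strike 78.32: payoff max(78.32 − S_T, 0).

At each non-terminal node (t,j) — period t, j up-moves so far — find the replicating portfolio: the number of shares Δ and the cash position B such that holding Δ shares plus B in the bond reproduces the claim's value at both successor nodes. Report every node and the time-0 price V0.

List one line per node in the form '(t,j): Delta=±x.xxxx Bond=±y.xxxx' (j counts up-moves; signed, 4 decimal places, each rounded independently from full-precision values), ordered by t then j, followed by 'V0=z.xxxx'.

Risk-neutral probability p* = (R−d)/(u−d) = (1.11−0.88)/(1.14−0.88) = 0.8846.
Payoff layer (t=3): V(3,0)=21.0764, V(3,1)=4.1635, V(3,2)=0.0000, V(3,3)=0.0000
(2,0): S=65.0496. Δ = (V_up−V_dn)/(S_up−S_dn) = (4.1635−21.0764)/(74.1565−57.2436) = -1.0000. V = [p*·4.1635 + (1−p*)·21.0764]/1.11 = 5.5090. B = V − Δ·S = 70.5586.
(2,1): S=84.2688. Δ = (V_up−V_dn)/(S_up−S_dn) = (0.0000−4.1635)/(96.0664−74.1565) = -0.1900. V = [p*·0.0000 + (1−p*)·4.1635]/1.11 = 0.4328. B = V − Δ·S = 16.4461.
(2,2): S=109.1664. Δ = (V_up−V_dn)/(S_up−S_dn) = (0.0000−0.0000)/(124.4497−96.0664) = 0.0000. V = [p*·0.0000 + (1−p*)·0.0000]/1.11 = 0.0000. B = V − Δ·S = 0.0000.
(1,0): S=73.9200. Δ = (V_up−V_dn)/(S_up−S_dn) = (0.4328−5.5090)/(84.2688−65.0496) = -0.2641. V = [p*·0.4328 + (1−p*)·5.5090]/1.11 = 0.9176. B = V − Δ·S = 20.4413.
(1,1): S=95.7600. Δ = (V_up−V_dn)/(S_up−S_dn) = (0.0000−0.4328)/(109.1664−84.2688) = -0.0174. V = [p*·0.0000 + (1−p*)·0.4328]/1.11 = 0.0450. B = V − Δ·S = 1.7096.
(0,0): S=84.0000. Δ = (V_up−V_dn)/(S_up−S_dn) = (0.0450−0.9176)/(95.7600−73.9200) = -0.0400. V = [p*·0.0450 + (1−p*)·0.9176]/1.11 = 0.1312. B = V − Δ·S = 3.4873.
The time-0 hedge costs 0.1312, which is the no-arbitrage price.

(0,0): Delta=-0.0400 Bond=3.4873
(1,0): Delta=-0.2641 Bond=20.4413
(1,1): Delta=-0.0174 Bond=1.7096
(2,0): Delta=-1.0000 Bond=70.5586
(2,1): Delta=-0.1900 Bond=16.4461
(2,2): Delta=0.0000 Bond=0.0000
V0=0.1312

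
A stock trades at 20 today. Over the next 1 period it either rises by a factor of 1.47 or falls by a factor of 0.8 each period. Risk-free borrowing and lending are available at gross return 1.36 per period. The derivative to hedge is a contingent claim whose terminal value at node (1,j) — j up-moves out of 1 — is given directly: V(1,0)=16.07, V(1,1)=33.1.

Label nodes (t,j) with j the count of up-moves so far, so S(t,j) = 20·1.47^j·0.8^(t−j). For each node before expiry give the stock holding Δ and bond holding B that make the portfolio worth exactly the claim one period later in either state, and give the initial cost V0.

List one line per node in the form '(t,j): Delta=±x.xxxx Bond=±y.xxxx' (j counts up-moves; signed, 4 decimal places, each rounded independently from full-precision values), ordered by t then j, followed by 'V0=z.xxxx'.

Since d<R<u, set p* = (R−d)/(u−d) = 0.8358; price each node as the discounted p*-expectation of its children.
Terminal payoffs: V(1,0)=16.0700, V(1,1)=33.1000
  t=0,j=0: stock 20.0000 → up 29.4000 (V=33.1000), down 16.0000 (V=16.0700). Price 22.2824; hedge Δ=1.2709, bond B=-3.1355.
The time-0 hedge costs 22.2824, which is the no-arbitrage price.

(0,0): Delta=1.2709 Bond=-3.1355
V0=22.2824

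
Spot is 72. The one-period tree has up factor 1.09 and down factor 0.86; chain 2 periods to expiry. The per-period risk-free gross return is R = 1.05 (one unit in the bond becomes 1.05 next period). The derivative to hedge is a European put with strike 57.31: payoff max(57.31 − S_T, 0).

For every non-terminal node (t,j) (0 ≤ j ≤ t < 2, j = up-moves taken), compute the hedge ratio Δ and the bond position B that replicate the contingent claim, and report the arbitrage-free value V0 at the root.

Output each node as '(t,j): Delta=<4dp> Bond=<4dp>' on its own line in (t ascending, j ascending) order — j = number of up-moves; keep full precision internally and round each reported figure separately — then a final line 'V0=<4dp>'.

(0,0): Delta=-0.0406 Bond=3.0342
(1,0): Delta=-0.2850 Bond=18.3192
(1,1): Delta=0.0000 Bond=0.0000
V0=0.1113

No-arbitrage ⇒ martingale measure with p* = (R−d)/(u−d) = 0.8261.
At expiry t=2: V(2,0)=4.0588, V(2,1)=0.0000, V(2,2)=0.0000
(1,0): S=61.9200. Δ = (V_up−V_dn)/(S_up−S_dn) = (0.0000−4.0588)/(67.4928−53.2512) = -0.2850. V = [p*·0.0000 + (1−p*)·4.0588]/1.05 = 0.6723. B = V − Δ·S = 18.3192.
(1,1): S=78.4800. Δ = (V_up−V_dn)/(S_up−S_dn) = (0.0000−0.0000)/(85.5432−67.4928) = 0.0000. V = [p*·0.0000 + (1−p*)·0.0000]/1.05 = 0.0000. B = V − Δ·S = 0.0000.
(0,0): S=72.0000. Δ = (V_up−V_dn)/(S_up−S_dn) = (0.0000−0.6723)/(78.4800−61.9200) = -0.0406. V = [p*·0.0000 + (1−p*)·0.6723]/1.05 = 0.1113. B = V − Δ·S = 3.0342.
Root portfolio cost Δ·72+B reproduces V0=0.1113.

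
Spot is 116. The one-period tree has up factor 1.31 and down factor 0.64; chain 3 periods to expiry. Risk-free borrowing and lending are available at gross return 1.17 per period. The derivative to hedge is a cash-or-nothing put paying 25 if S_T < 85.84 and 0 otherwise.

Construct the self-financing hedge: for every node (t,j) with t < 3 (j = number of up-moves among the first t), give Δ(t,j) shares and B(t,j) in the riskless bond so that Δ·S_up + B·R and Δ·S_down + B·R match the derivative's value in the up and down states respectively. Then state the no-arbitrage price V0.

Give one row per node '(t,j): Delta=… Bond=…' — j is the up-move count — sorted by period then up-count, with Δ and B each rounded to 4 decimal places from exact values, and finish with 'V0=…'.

Under the risk-neutral measure, an up-move has probability p* = (R−d)/(u−d) = 0.7910 and values discount at R = 1.17.
Payoff layer (t=3): V(3,0)=25.0000, V(3,1)=25.0000, V(3,2)=0.0000, V(3,3)=0.0000
Node (2,0) S=47.5136: V=(p*·25.0000+(1−p*)·25.0000)/1.17=21.3675; Δ=(25.0000−25.0000)/(62.2428−30.4087)=0.0000; B=V−Δ·S=21.3675
Node (2,1) S=97.2544: V=(p*·0.0000+(1−p*)·25.0000)/1.17=4.4649; Δ=(0.0000−25.0000)/(127.4033−62.2428)=-0.3837; B=V−Δ·S=41.7783
Node (2,2) S=199.0676: V=(p*·0.0000+(1−p*)·0.0000)/1.17=0.0000; Δ=(0.0000−0.0000)/(260.7786−127.4033)=0.0000; B=V−Δ·S=0.0000
Node (1,0) S=74.2400: V=(p*·4.4649+(1−p*)·21.3675)/1.17=6.8348; Δ=(4.4649−21.3675)/(97.2544−47.5136)=-0.3398; B=V−Δ·S=32.0627
Node (1,1) S=151.9600: V=(p*·0.0000+(1−p*)·4.4649)/1.17=0.7974; Δ=(0.0000−4.4649)/(199.0676−97.2544)=-0.0439; B=V−Δ·S=7.4614
Node (0,0) S=116.0000: V=(p*·0.7974+(1−p*)·6.8348)/1.17=1.7598; Δ=(0.7974−6.8348)/(151.9600−74.2400)=-0.0777; B=V−Δ·S=10.7709
Self-financing check: at every node Δ·S+B equals the discounted successor values.

(0,0): Delta=-0.0777 Bond=10.7709
(1,0): Delta=-0.3398 Bond=32.0627
(1,1): Delta=-0.0439 Bond=7.4614
(2,0): Delta=0.0000 Bond=21.3675
(2,1): Delta=-0.3837 Bond=41.7783
(2,2): Delta=0.0000 Bond=0.0000
V0=1.7598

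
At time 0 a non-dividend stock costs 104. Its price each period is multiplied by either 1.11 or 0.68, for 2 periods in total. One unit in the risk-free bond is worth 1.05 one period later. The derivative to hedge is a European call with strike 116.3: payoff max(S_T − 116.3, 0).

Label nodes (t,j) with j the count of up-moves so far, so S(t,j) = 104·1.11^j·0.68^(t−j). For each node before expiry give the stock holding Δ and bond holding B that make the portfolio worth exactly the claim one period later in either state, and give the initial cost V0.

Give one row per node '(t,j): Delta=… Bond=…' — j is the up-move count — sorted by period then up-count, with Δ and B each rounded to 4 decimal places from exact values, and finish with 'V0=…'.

(0,0): Delta=0.2169 Bond=-14.6113
(1,0): Delta=0.0000 Bond=0.0000
(1,1): Delta=0.2385 Bond=-17.8297
V0=7.9503

The replicating-portfolio and risk-neutral prices coincide; use p* = (1.05−0.68)/(1.11−0.68) = 0.8605 for the latter.
At expiry t=2: V(2,0)=0.0000, V(2,1)=0.0000, V(2,2)=11.8384
(1,0): S=70.7200. Δ = (V_up−V_dn)/(S_up−S_dn) = (0.0000−0.0000)/(78.4992−48.0896) = 0.0000. V = [p*·0.0000 + (1−p*)·0.0000]/1.05 = 0.0000. B = V − Δ·S = 0.0000.
(1,1): S=115.4400. Δ = (V_up−V_dn)/(S_up−S_dn) = (11.8384−0.0000)/(128.1384−78.4992) = 0.2385. V = [p*·11.8384 + (1−p*)·0.0000]/1.05 = 9.7015. B = V − Δ·S = -17.8297.
(0,0): S=104.0000. Δ = (V_up−V_dn)/(S_up−S_dn) = (9.7015−0.0000)/(115.4400−70.7200) = 0.2169. V = [p*·9.7015 + (1−p*)·0.0000]/1.05 = 7.9503. B = V − Δ·S = -14.6113.
Each (Δ,B) replicates both successor values, so the strategy is self-financing and V0 is arbitrage-free.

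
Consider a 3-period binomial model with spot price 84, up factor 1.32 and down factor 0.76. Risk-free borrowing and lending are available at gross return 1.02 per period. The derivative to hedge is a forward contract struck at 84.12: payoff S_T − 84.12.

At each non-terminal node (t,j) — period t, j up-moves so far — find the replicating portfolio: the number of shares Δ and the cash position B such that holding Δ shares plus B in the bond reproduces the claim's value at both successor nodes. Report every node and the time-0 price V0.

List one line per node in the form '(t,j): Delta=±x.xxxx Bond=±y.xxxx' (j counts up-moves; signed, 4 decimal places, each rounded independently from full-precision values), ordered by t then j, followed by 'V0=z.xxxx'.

(0,0): Delta=1.0000 Bond=-79.2682
(1,0): Delta=1.0000 Bond=-80.8535
(1,1): Delta=1.0000 Bond=-80.8535
(2,0): Delta=1.0000 Bond=-82.4706
(2,1): Delta=1.0000 Bond=-82.4706
(2,2): Delta=1.0000 Bond=-82.4706
V0=4.7318

The replicating-portfolio and risk-neutral prices coincide; use p* = (1.02−0.76)/(1.32−0.76) = 0.4643 for the latter.
Payoff layer (t=3): V(3,0)=-47.2460, V(3,1)=-20.0757, V(3,2)=27.1148, V(3,3)=109.0773
  t=2,j=0: stock 48.5184 → up 64.0443 (V=-20.0757), down 36.8740 (V=-47.2460). Price -33.9522; hedge Δ=1.0000, bond B=-82.4706.
  t=2,j=1: stock 84.2688 → up 111.2348 (V=27.1148), down 64.0443 (V=-20.0757). Price 1.7982; hedge Δ=1.0000, bond B=-82.4706.
  t=2,j=2: stock 146.3616 → up 193.1973 (V=109.0773), down 111.2348 (V=27.1148). Price 63.8910; hedge Δ=1.0000, bond B=-82.4706.
  t=1,j=0: stock 63.8400 → up 84.2688 (V=1.7982), down 48.5184 (V=-33.9522). Price -17.0135; hedge Δ=1.0000, bond B=-80.8535.
  t=1,j=1: stock 110.8800 → up 146.3616 (V=63.8910), down 84.2688 (V=1.7982). Price 30.0265; hedge Δ=1.0000, bond B=-80.8535.
  t=0,j=0: stock 84.0000 → up 110.8800 (V=30.0265), down 63.8400 (V=-17.0135). Price 4.7318; hedge Δ=1.0000, bond B=-79.2682.
Self-financing check: at every node Δ·S+B equals the discounted successor values.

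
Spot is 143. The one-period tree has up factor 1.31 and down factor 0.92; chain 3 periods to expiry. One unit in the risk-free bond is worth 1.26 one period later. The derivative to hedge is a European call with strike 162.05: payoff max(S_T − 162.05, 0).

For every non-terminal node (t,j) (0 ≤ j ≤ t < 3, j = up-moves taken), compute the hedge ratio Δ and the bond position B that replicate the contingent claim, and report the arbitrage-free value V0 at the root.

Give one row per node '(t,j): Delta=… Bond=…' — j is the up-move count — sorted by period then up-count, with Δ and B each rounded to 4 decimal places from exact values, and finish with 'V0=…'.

(0,0): Delta=0.9824 Bond=-78.3668
(1,0): Delta=0.8593 Bond=-82.5416
(1,1): Delta=0.9951 Bond=-101.1246
(2,0): Delta=0.0000 Bond=0.0000
(2,1): Delta=0.9480 Bond=-119.2969
(2,2): Delta=1.0000 Bond=-128.6111
V0=62.1187

The replicating-portfolio and risk-neutral prices coincide; use p* = (1.26−0.92)/(1.31−0.92) = 0.8718 for the latter.
Payoff layer (t=3): V(3,0)=0.0000, V(3,1)=0.0000, V(3,2)=63.7201, V(3,3)=159.4270
  t=2,j=0: stock 121.0352 → up 158.5561 (V=0.0000), down 111.3524 (V=0.0000). Price 0.0000; hedge Δ=0.0000, bond B=0.0000.
  t=2,j=1: stock 172.3436 → up 225.7701 (V=63.7201), down 158.5561 (V=0.0000). Price 44.0880; hedge Δ=0.9480, bond B=-119.2969.
  t=2,j=2: stock 245.4023 → up 321.4770 (V=159.4270), down 225.7701 (V=63.7201). Price 116.7912; hedge Δ=1.0000, bond B=-128.6111.
  t=1,j=0: stock 131.5600 → up 172.3436 (V=44.0880), down 121.0352 (V=0.0000). Price 30.5045; hedge Δ=0.8593, bond B=-82.5416.
  t=1,j=1: stock 187.3300 → up 245.4023 (V=116.7912), down 172.3436 (V=44.0880). Price 85.2939; hedge Δ=0.9951, bond B=-101.1246.
  t=0,j=0: stock 143.0000 → up 187.3300 (V=85.2939), down 131.5600 (V=30.5045). Price 62.1187; hedge Δ=0.9824, bond B=-78.3668.
Root portfolio cost Δ·143+B reproduces V0=62.1187.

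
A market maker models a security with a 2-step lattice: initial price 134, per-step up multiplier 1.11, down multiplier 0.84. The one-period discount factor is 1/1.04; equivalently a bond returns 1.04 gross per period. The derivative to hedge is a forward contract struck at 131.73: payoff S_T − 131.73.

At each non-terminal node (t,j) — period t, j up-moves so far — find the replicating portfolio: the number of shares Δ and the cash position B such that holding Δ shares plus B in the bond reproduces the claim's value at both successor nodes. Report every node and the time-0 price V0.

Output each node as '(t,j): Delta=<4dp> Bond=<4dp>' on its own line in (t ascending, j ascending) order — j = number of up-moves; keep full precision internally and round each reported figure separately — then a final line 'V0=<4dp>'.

(0,0): Delta=1.0000 Bond=-121.7918
(1,0): Delta=1.0000 Bond=-126.6635
(1,1): Delta=1.0000 Bond=-126.6635
V0=12.2082

The replicating-portfolio and risk-neutral prices coincide; use p* = (1.04−0.84)/(1.11−0.84) = 0.7407 for the latter.
At expiry t=2: V(2,0)=-37.1796, V(2,1)=-6.7884, V(2,2)=33.3714
Node (1,0) S=112.5600: V=(p*·-6.7884+(1−p*)·-37.1796)/1.04=-14.1035; Δ=(-6.7884−-37.1796)/(124.9416−94.5504)=1.0000; B=V−Δ·S=-126.6635
Node (1,1) S=148.7400: V=(p*·33.3714+(1−p*)·-6.7884)/1.04=22.0765; Δ=(33.3714−-6.7884)/(165.1014−124.9416)=1.0000; B=V−Δ·S=-126.6635
Node (0,0) S=134.0000: V=(p*·22.0765+(1−p*)·-14.1035)/1.04=12.2082; Δ=(22.0765−-14.1035)/(148.7400−112.5600)=1.0000; B=V−Δ·S=-121.7918
Check: Δ(0,0)·S0 + B(0,0) = 12.2082 = V0.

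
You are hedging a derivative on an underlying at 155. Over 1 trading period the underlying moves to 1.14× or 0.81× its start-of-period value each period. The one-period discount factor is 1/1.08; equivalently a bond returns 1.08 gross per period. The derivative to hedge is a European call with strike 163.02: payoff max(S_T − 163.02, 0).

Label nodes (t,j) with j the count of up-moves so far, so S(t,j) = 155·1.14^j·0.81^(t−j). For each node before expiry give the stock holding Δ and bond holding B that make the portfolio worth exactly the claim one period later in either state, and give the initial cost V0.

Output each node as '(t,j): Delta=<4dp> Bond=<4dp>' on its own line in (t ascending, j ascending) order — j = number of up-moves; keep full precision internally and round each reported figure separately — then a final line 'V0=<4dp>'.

(0,0): Delta=0.2674 Bond=-31.0909
V0=10.3636

Since d<R<u, set p* = (R−d)/(u−d) = 0.8182; price each node as the discounted p*-expectation of its children.
Terminal values V(1,·): V(1,0)=0.0000, V(1,1)=13.6800
(0,0): S=155.0000. Δ = (V_up−V_dn)/(S_up−S_dn) = (13.6800−0.0000)/(176.7000−125.5500) = 0.2674. V = [p*·13.6800 + (1−p*)·0.0000]/1.08 = 10.3636. B = V − Δ·S = -31.0909.
Each (Δ,B) replicates both successor values, so the strategy is self-financing and V0 is arbitrage-free.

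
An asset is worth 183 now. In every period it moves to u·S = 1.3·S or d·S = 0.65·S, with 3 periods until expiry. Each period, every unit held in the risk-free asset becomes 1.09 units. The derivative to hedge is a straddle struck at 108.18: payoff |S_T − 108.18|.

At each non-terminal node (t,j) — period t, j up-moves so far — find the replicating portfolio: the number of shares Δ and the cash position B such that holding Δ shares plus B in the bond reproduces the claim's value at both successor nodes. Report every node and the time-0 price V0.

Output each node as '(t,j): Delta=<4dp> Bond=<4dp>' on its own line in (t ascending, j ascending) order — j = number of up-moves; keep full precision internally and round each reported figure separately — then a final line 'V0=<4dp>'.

No-arbitrage ⇒ martingale measure with p* = (R−d)/(u−d) = 0.6769.
Terminal values V(3,·): V(3,0)=57.9236, V(3,1)=7.6672, V(3,2)=92.8455, V(3,3)=293.8710
(2,0): S=77.3175. Δ = (V_up−V_dn)/(S_up−S_dn) = (7.6672−57.9236)/(100.5128−50.2564) = -1.0000. V = [p*·7.6672 + (1−p*)·57.9236]/1.09 = 21.9302. B = V − Δ·S = 99.2477.
(2,1): S=154.6350. Δ = (V_up−V_dn)/(S_up−S_dn) = (92.8455−7.6672)/(201.0255−100.5128) = 0.8474. V = [p*·92.8455 + (1−p*)·7.6672]/1.09 = 59.9325. B = V − Δ·S = -71.1110.
(2,2): S=309.2700. Δ = (V_up−V_dn)/(S_up−S_dn) = (293.8710−92.8455)/(402.0510−201.0255) = 1.0000. V = [p*·293.8710 + (1−p*)·92.8455]/1.09 = 210.0223. B = V − Δ·S = -99.2477.
(1,0): S=118.9500. Δ = (V_up−V_dn)/(S_up−S_dn) = (59.9325−21.9302)/(154.6350−77.3175) = 0.4915. V = [p*·59.9325 + (1−p*)·21.9302]/1.09 = 43.7200. B = V − Δ·S = -14.7450.
(1,1): S=237.9000. Δ = (V_up−V_dn)/(S_up−S_dn) = (210.0223−59.9325)/(309.2700−154.6350) = 0.9706. V = [p*·210.0223 + (1−p*)·59.9325]/1.09 = 148.1942. B = V − Δ·S = -82.7132.
(0,0): S=183.0000. Δ = (V_up−V_dn)/(S_up−S_dn) = (148.1942−43.7200)/(237.9000−118.9500) = 0.8783. V = [p*·148.1942 + (1−p*)·43.7200]/1.09 = 104.9918. B = V − Δ·S = -55.7378.
Root portfolio cost Δ·183+B reproduces V0=104.9918.

(0,0): Delta=0.8783 Bond=-55.7378
(1,0): Delta=0.4915 Bond=-14.7450
(1,1): Delta=0.9706 Bond=-82.7132
(2,0): Delta=-1.0000 Bond=99.2477
(2,1): Delta=0.8474 Bond=-71.1110
(2,2): Delta=1.0000 Bond=-99.2477
V0=104.9918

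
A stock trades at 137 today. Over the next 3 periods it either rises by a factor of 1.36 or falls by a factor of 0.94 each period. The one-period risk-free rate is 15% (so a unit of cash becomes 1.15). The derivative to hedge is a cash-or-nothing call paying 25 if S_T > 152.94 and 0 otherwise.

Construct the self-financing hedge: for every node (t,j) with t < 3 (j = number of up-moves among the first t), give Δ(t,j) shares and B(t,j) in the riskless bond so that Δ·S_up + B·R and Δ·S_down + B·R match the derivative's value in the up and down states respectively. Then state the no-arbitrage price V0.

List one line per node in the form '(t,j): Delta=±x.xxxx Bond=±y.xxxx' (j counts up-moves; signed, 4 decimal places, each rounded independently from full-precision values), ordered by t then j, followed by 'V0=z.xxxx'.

(0,0): Delta=0.0821 Bond=3.1310
(1,0): Delta=0.2010 Bond=-11.7022
(1,1): Delta=0.0000 Bond=18.9036
(2,0): Delta=0.4917 Bond=-48.6542
(2,1): Delta=0.0000 Bond=21.7391
(2,2): Delta=0.0000 Bond=21.7391
V0=14.3832

The replicating-portfolio and risk-neutral prices coincide; use p* = (1.15−0.94)/(1.36−0.94) = 0.5000 for the latter.
Terminal values V(3,·): V(3,0)=0.0000, V(3,1)=25.0000, V(3,2)=25.0000, V(3,3)=25.0000
Node (2,0) S=121.0532: V=(p*·25.0000+(1−p*)·0.0000)/1.15=10.8696; Δ=(25.0000−0.0000)/(164.6324−113.7900)=0.4917; B=V−Δ·S=-48.6542
Node (2,1) S=175.1408: V=(p*·25.0000+(1−p*)·25.0000)/1.15=21.7391; Δ=(25.0000−25.0000)/(238.1915−164.6324)=0.0000; B=V−Δ·S=21.7391
Node (2,2) S=253.3952: V=(p*·25.0000+(1−p*)·25.0000)/1.15=21.7391; Δ=(25.0000−25.0000)/(344.6175−238.1915)=0.0000; B=V−Δ·S=21.7391
Node (1,0) S=128.7800: V=(p*·21.7391+(1−p*)·10.8696)/1.15=14.1777; Δ=(21.7391−10.8696)/(175.1408−121.0532)=0.2010; B=V−Δ·S=-11.7022
Node (1,1) S=186.3200: V=(p*·21.7391+(1−p*)·21.7391)/1.15=18.9036; Δ=(21.7391−21.7391)/(253.3952−175.1408)=0.0000; B=V−Δ·S=18.9036
Node (0,0) S=137.0000: V=(p*·18.9036+(1−p*)·14.1777)/1.15=14.3832; Δ=(18.9036−14.1777)/(186.3200−128.7800)=0.0821; B=V−Δ·S=3.1310
Check: Δ(0,0)·S0 + B(0,0) = 14.3832 = V0.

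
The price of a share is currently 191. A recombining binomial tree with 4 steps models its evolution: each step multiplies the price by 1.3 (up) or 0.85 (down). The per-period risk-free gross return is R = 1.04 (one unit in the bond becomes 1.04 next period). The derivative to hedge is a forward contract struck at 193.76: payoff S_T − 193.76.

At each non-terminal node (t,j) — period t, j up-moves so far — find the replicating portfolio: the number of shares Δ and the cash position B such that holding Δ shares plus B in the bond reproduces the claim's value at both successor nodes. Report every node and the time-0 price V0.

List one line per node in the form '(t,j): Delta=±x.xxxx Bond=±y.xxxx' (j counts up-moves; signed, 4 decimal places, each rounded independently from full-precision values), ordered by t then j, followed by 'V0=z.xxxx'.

Risk-neutral probability p* = (R−d)/(u−d) = (1.04−0.85)/(1.3−0.85) = 0.4222.
Payoff layer (t=4): V(4,0)=-94.0568, V(4,1)=-41.2728, V(4,2)=39.4558, V(4,3)=162.9230, V(4,4)=351.7551
  t=3,j=0: stock 117.2979 → up 152.4872 (V=-41.2728), down 99.7032 (V=-94.0568). Price -69.0098; hedge Δ=1.0000, bond B=-186.3077.
  t=3,j=1: stock 179.3967 → up 233.2158 (V=39.4558), down 152.4872 (V=-41.2728). Price -6.9109; hedge Δ=1.0000, bond B=-186.3077.
  t=3,j=2: stock 274.3715 → up 356.6830 (V=162.9230), down 233.2158 (V=39.4558). Price 88.0638; hedge Δ=1.0000, bond B=-186.3077.
  t=3,j=3: stock 419.6270 → up 545.5151 (V=351.7551), down 356.6830 (V=162.9230). Price 233.3193; hedge Δ=1.0000, bond B=-186.3077.
  t=2,j=0: stock 137.9975 → up 179.3967 (V=-6.9109), down 117.2979 (V=-69.0098). Price -41.1445; hedge Δ=1.0000, bond B=-179.1420.
  t=2,j=1: stock 211.0550 → up 274.3715 (V=88.0638), down 179.3967 (V=-6.9109). Price 31.9130; hedge Δ=1.0000, bond B=-179.1420.
  t=2,j=2: stock 322.7900 → up 419.6270 (V=233.3193), down 274.3715 (V=88.0638). Price 143.6480; hedge Δ=1.0000, bond B=-179.1420.
  t=1,j=0: stock 162.3500 → up 211.0550 (V=31.9130), down 137.9975 (V=-41.1445). Price -9.9019; hedge Δ=1.0000, bond B=-172.2519.
  t=1,j=1: stock 248.3000 → up 322.7900 (V=143.6480), down 211.0550 (V=31.9130). Price 76.0481; hedge Δ=1.0000, bond B=-172.2519.
  t=0,j=0: stock 191.0000 → up 248.3000 (V=76.0481), down 162.3500 (V=-9.9019). Price 25.3731; hedge Δ=1.0000, bond B=-165.6269.
Root portfolio cost Δ·191+B reproduces V0=25.3731.

(0,0): Delta=1.0000 Bond=-165.6269
(1,0): Delta=1.0000 Bond=-172.2519
(1,1): Delta=1.0000 Bond=-172.2519
(2,0): Delta=1.0000 Bond=-179.1420
(2,1): Delta=1.0000 Bond=-179.1420
(2,2): Delta=1.0000 Bond=-179.1420
(3,0): Delta=1.0000 Bond=-186.3077
(3,1): Delta=1.0000 Bond=-186.3077
(3,2): Delta=1.0000 Bond=-186.3077
(3,3): Delta=1.0000 Bond=-186.3077
V0=25.3731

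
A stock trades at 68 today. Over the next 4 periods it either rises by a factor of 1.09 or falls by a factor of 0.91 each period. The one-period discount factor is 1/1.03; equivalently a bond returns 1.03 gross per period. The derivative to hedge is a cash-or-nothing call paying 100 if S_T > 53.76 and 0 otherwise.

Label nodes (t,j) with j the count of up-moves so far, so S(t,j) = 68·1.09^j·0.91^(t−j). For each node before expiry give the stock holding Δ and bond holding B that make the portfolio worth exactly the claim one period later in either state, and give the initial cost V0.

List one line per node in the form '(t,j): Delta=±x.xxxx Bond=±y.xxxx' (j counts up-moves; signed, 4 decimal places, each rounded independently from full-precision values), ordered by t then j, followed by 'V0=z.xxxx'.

(0,0): Delta=0.2769 Bond=68.9217
(1,0): Delta=0.9403 Bond=29.9398
(1,1): Delta=0.0000 Bond=91.5142
(2,0): Delta=3.1928 Bond=-96.0051
(2,1): Delta=0.0000 Bond=94.2596
(2,2): Delta=0.0000 Bond=94.2596
(3,0): Delta=10.8416 Bond=-490.8306
(3,1): Delta=0.0000 Bond=97.0874
(3,2): Delta=0.0000 Bond=97.0874
(3,3): Delta=0.0000 Bond=97.0874
V0=87.7518

Since d<R<u, set p* = (R−d)/(u−d) = 0.6667; price each node as the discounted p*-expectation of its children.
Payoff layer (t=4): V(4,0)=0.0000, V(4,1)=100.0000, V(4,2)=100.0000, V(4,3)=100.0000, V(4,4)=100.0000
Node (3,0) S=51.2428: V=(p*·100.0000+(1−p*)·0.0000)/1.03=64.7249; Δ=(100.0000−0.0000)/(55.8547−46.6310)=10.8416; B=V−Δ·S=-490.8306
Node (3,1) S=61.3788: V=(p*·100.0000+(1−p*)·100.0000)/1.03=97.0874; Δ=(100.0000−100.0000)/(66.9029−55.8547)=0.0000; B=V−Δ·S=97.0874
Node (3,2) S=73.5196: V=(p*·100.0000+(1−p*)·100.0000)/1.03=97.0874; Δ=(100.0000−100.0000)/(80.1364−66.9029)=0.0000; B=V−Δ·S=97.0874
Node (3,3) S=88.0620: V=(p*·100.0000+(1−p*)·100.0000)/1.03=97.0874; Δ=(100.0000−100.0000)/(95.9875−80.1364)=0.0000; B=V−Δ·S=97.0874
Node (2,0) S=56.3108: V=(p*·97.0874+(1−p*)·64.7249)/1.03=83.7863; Δ=(97.0874−64.7249)/(61.3788−51.2428)=3.1928; B=V−Δ·S=-96.0051
Node (2,1) S=67.4492: V=(p*·97.0874+(1−p*)·97.0874)/1.03=94.2596; Δ=(97.0874−97.0874)/(73.5196−61.3788)=0.0000; B=V−Δ·S=94.2596
Node (2,2) S=80.7908: V=(p*·97.0874+(1−p*)·97.0874)/1.03=94.2596; Δ=(97.0874−97.0874)/(88.0620−73.5196)=0.0000; B=V−Δ·S=94.2596
Node (1,0) S=61.8800: V=(p*·94.2596+(1−p*)·83.7863)/1.03=88.1248; Δ=(94.2596−83.7863)/(67.4492−56.3108)=0.9403; B=V−Δ·S=29.9398
Node (1,1) S=74.1200: V=(p*·94.2596+(1−p*)·94.2596)/1.03=91.5142; Δ=(94.2596−94.2596)/(80.7908−67.4492)=0.0000; B=V−Δ·S=91.5142
Node (0,0) S=68.0000: V=(p*·91.5142+(1−p*)·88.1248)/1.03=87.7518; Δ=(91.5142−88.1248)/(74.1200−61.8800)=0.2769; B=V−Δ·S=68.9217
Check: Δ(0,0)·S0 + B(0,0) = 87.7518 = V0.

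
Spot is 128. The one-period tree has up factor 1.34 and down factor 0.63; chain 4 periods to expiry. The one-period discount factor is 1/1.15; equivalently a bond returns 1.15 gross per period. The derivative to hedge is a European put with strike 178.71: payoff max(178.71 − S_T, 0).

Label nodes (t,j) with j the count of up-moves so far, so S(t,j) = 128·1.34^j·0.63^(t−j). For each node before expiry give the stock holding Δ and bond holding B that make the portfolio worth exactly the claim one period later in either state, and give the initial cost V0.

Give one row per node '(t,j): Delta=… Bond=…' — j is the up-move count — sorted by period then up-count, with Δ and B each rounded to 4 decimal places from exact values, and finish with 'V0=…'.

Under the risk-neutral measure, an up-move has probability p* = (R−d)/(u−d) = 0.7324 and values discount at R = 1.15.
Payoff layer (t=4): V(4,0)=158.5462, V(4,1)=135.8219, V(4,2)=87.4878, V(4,3)=0.0000, V(4,4)=0.0000
(3,0): S=32.0060. Δ = (V_up−V_dn)/(S_up−S_dn) = (135.8219−158.5462)/(42.8881−20.1638) = -1.0000. V = [p*·135.8219 + (1−p*)·158.5462]/1.15 = 123.3940. B = V − Δ·S = 155.4000.
(3,1): S=68.0763. Δ = (V_up−V_dn)/(S_up−S_dn) = (87.4878−135.8219)/(91.2222−42.8881) = -1.0000. V = [p*·87.4878 + (1−p*)·135.8219]/1.15 = 87.3237. B = V − Δ·S = 155.4000.
(3,2): S=144.7972. Δ = (V_up−V_dn)/(S_up−S_dn) = (0.0000−87.4878)/(194.0282−91.2222) = -0.8510. V = [p*·0.0000 + (1−p*)·87.4878]/1.15 = 20.3585. B = V − Δ·S = 143.5807.
(3,3): S=307.9813. Δ = (V_up−V_dn)/(S_up−S_dn) = (0.0000−0.0000)/(412.6950−194.0282) = 0.0000. V = [p*·0.0000 + (1−p*)·0.0000]/1.15 = 0.0000. B = V − Δ·S = 0.0000.
(2,0): S=50.8032. Δ = (V_up−V_dn)/(S_up−S_dn) = (87.3237−123.3940)/(68.0763−32.0060) = -1.0000. V = [p*·87.3237 + (1−p*)·123.3940]/1.15 = 84.3272. B = V − Δ·S = 135.1304.
(2,1): S=108.0576. Δ = (V_up−V_dn)/(S_up−S_dn) = (20.3585−87.3237)/(144.7972−68.0763) = -0.8728. V = [p*·20.3585 + (1−p*)·87.3237]/1.15 = 33.2859. B = V − Δ·S = 127.6031.
(2,2): S=229.8368. Δ = (V_up−V_dn)/(S_up−S_dn) = (0.0000−20.3585)/(307.9813−144.7972) = -0.1248. V = [p*·0.0000 + (1−p*)·20.3585]/1.15 = 4.7374. B = V − Δ·S = 33.4113.
(1,0): S=80.6400. Δ = (V_up−V_dn)/(S_up−S_dn) = (33.2859−84.3272)/(108.0576−50.8032) = -0.8915. V = [p*·33.2859 + (1−p*)·84.3272]/1.15 = 40.8216. B = V − Δ·S = 112.7108.
(1,1): S=171.5200. Δ = (V_up−V_dn)/(S_up−S_dn) = (4.7374−33.2859)/(229.8368−108.0576) = -0.2344. V = [p*·4.7374 + (1−p*)·33.2859]/1.15 = 10.7627. B = V − Δ·S = 50.9718.
(0,0): S=128.0000. Δ = (V_up−V_dn)/(S_up−S_dn) = (10.7627−40.8216)/(171.5200−80.6400) = -0.3308. V = [p*·10.7627 + (1−p*)·40.8216]/1.15 = 16.3536. B = V − Δ·S = 58.6900.
Root portfolio cost Δ·128+B reproduces V0=16.3536.

(0,0): Delta=-0.3308 Bond=58.6900
(1,0): Delta=-0.8915 Bond=112.7108
(1,1): Delta=-0.2344 Bond=50.9718
(2,0): Delta=-1.0000 Bond=135.1304
(2,1): Delta=-0.8728 Bond=127.6031
(2,2): Delta=-0.1248 Bond=33.4113
(3,0): Delta=-1.0000 Bond=155.4000
(3,1): Delta=-1.0000 Bond=155.4000
(3,2): Delta=-0.8510 Bond=143.5807
(3,3): Delta=0.0000 Bond=0.0000
V0=16.3536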